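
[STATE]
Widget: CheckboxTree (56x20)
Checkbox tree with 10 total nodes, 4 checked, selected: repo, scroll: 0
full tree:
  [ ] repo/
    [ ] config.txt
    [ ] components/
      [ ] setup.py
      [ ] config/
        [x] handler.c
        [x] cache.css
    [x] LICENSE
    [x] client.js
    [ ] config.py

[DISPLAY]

>[-] repo/                                              
   [ ] config.txt                                       
   [-] components/                                      
     [ ] setup.py                                       
     [x] config/                                        
       [x] handler.c                                    
       [x] cache.css                                    
   [x] LICENSE                                          
   [x] client.js                                        
   [ ] config.py                                        
                                                        
                                                        
                                                        
                                                        
                                                        
                                                        
                                                        
                                                        
                                                        
                                                        


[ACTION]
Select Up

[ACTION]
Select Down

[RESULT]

 [-] repo/                                              
>  [ ] config.txt                                       
   [-] components/                                      
     [ ] setup.py                                       
     [x] config/                                        
       [x] handler.c                                    
       [x] cache.css                                    
   [x] LICENSE                                          
   [x] client.js                                        
   [ ] config.py                                        
                                                        
                                                        
                                                        
                                                        
                                                        
                                                        
                                                        
                                                        
                                                        
                                                        


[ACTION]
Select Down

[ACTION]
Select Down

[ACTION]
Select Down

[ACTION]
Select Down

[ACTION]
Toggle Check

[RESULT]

 [-] repo/                                              
   [ ] config.txt                                       
   [-] components/                                      
     [ ] setup.py                                       
     [-] config/                                        
>      [ ] handler.c                                    
       [x] cache.css                                    
   [x] LICENSE                                          
   [x] client.js                                        
   [ ] config.py                                        
                                                        
                                                        
                                                        
                                                        
                                                        
                                                        
                                                        
                                                        
                                                        
                                                        


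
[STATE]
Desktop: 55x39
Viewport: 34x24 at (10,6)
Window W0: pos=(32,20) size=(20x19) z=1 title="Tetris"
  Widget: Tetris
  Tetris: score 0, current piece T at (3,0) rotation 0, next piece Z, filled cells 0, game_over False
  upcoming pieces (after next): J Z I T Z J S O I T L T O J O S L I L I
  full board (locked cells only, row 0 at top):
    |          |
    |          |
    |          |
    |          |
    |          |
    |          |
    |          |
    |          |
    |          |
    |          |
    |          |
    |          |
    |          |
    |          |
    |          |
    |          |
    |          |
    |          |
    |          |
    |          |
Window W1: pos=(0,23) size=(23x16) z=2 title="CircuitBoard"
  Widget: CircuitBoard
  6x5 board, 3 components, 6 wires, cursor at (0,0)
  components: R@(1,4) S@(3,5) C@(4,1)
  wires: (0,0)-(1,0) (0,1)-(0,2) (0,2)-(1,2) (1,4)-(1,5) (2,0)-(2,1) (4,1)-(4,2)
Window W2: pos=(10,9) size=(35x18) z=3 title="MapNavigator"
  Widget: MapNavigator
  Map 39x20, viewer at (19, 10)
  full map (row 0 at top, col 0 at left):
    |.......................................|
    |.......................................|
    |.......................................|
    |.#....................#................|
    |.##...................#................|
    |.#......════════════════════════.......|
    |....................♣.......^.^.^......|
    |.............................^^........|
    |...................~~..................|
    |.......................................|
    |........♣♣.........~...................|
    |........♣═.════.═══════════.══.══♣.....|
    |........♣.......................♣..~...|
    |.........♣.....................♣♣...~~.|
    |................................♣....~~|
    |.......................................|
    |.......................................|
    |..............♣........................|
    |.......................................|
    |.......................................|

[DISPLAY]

                                  
                                  
                                  
┏━━━━━━━━━━━━━━━━━━━━━━━━━━━━━━━━━
┃ MapNavigator                    
┠─────────────────────────────────
┃...................#.............
┃...................#.............
┃.....════════════════════════....
┃.................♣.......^.^.^...
┃..........................^^.....
┃................~~...............
┃.................................
┃.....♣♣.........@................
┃.....♣═.════.═══════════.══.══♣..
┃.....♣.......................♣..~
┃......♣.....................♣♣...
┃.............................♣...
┃.................................
┃.................................
┗━━━━━━━━━━━━━━━━━━━━━━━━━━━━━━━━━
 ─ ·        ┃         ┃           
   │        ┃         ┃           
   ·       R┃         ┃           


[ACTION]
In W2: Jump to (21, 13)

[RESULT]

                                  
                                  
                                  
┏━━━━━━━━━━━━━━━━━━━━━━━━━━━━━━━━━
┃ MapNavigator                    
┠─────────────────────────────────
┃...............♣.......^.^.^.....
┃........................^^.......
┃..............~~.................
┃.................................
┃...♣♣.........~..................
┃...♣═.════.═══════════.══.══♣....
┃...♣.......................♣..~..
┃....♣...........@.........♣♣...~~
┃...........................♣....~
┃.................................
┃.................................
┃.........♣.......................
┃.................................
┃.................................
┗━━━━━━━━━━━━━━━━━━━━━━━━━━━━━━━━━
 ─ ·        ┃         ┃           
   │        ┃         ┃           
   ·       R┃         ┃           


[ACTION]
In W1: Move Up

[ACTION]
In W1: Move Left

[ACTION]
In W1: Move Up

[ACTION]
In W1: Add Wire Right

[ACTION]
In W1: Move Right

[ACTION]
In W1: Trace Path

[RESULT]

                                  
                                  
                                  
┏━━━━━━━━━━━━━━━━━━━━━━━━━━━━━━━━━
┃ MapNavigator                    
┠─────────────────────────────────
┃...............♣.......^.^.^.....
┃........................^^.......
┃..............~~.................
┃.................................
┃...♣♣.........~..................
┃...♣═.════.═══════════.══.══♣....
┃...♣.......................♣..~..
┃....♣...........@.........♣♣...~~
┃...........................♣....~
┃.................................
┃.................................
┃.........♣.......................
┃.................................
┃.................................
┗━━━━━━━━━━━━━━━━━━━━━━━━━━━━━━━━━
]─ ·        ┃         ┃           
   │        ┃         ┃           
   ·       R┃         ┃           


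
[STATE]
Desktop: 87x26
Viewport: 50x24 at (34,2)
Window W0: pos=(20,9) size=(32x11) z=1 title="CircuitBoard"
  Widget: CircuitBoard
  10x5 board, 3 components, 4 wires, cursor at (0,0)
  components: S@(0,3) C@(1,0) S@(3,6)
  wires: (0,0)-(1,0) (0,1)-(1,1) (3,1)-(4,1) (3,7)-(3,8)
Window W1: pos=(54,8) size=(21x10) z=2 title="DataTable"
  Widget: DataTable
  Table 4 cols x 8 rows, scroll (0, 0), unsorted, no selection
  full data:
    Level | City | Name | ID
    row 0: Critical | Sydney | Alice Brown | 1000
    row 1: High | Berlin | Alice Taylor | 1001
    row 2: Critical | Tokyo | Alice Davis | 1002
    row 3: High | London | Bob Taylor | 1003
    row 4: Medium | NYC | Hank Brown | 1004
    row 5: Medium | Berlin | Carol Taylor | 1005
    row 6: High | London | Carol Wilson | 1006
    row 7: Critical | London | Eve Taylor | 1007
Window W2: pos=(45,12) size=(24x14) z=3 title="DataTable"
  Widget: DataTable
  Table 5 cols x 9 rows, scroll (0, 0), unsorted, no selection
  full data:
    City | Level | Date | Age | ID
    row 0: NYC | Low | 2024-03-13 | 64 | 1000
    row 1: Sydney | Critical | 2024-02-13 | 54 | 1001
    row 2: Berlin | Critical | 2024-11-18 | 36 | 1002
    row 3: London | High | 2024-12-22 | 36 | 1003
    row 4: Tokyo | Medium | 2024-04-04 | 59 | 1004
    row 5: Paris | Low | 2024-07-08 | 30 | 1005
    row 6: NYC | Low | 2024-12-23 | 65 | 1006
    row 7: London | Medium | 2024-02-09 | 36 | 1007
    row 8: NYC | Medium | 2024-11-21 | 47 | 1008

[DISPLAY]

                                                  
                                                  
                                                  
                                                  
                                                  
                                                  
                    ┏━━━━━━━━━━━━━━━━━━━┓         
━━━━━━━━━━━━━━━━━┓  ┃ DataTable         ┃         
                 ┃  ┠───────────────────┨         
─────────────────┨  ┃Level   │City  │Nam┃         
5 6 7 8 9  ┏━━━━━━━━━━━━━━━━━━━━━━┓─┼───┃         
   S       ┃ DataTable            ┃y│Ali┃         
           ┠──────────────────────┨n│Ali┃         
           ┃City  │Level   │Date  ┃ │Ali┃         
           ┃──────┼────────┼──────┃n│Bob┃         
           ┃NYC   │Low     │2024-0┃━━━━━┛         
           ┃Sydney│Critical│2024-0┃               
━━━━━━━━━━━┃Berlin│Critical│2024-1┃               
           ┃London│High    │2024-1┃               
           ┃Tokyo │Medium  │2024-0┃               
           ┃Paris │Low     │2024-0┃               
           ┃NYC   │Low     │2024-1┃               
           ┃London│Medium  │2024-0┃               
           ┗━━━━━━━━━━━━━━━━━━━━━━┛               


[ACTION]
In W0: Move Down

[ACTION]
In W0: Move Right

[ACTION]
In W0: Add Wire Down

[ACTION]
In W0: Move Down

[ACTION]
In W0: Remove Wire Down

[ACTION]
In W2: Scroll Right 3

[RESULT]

                                                  
                                                  
                                                  
                                                  
                                                  
                                                  
                    ┏━━━━━━━━━━━━━━━━━━━┓         
━━━━━━━━━━━━━━━━━┓  ┃ DataTable         ┃         
                 ┃  ┠───────────────────┨         
─────────────────┨  ┃Level   │City  │Nam┃         
5 6 7 8 9  ┏━━━━━━━━━━━━━━━━━━━━━━┓─┼───┃         
   S       ┃ DataTable            ┃y│Ali┃         
           ┠──────────────────────┨n│Ali┃         
           ┃y  │Level   │Date     ┃ │Ali┃         
           ┃───┼────────┼─────────┃n│Bob┃         
           ┃   │Low     │2024-03-1┃━━━━━┛         
           ┃ney│Critical│2024-02-1┃               
━━━━━━━━━━━┃lin│Critical│2024-11-1┃               
           ┃don│High    │2024-12-2┃               
           ┃yo │Medium  │2024-04-0┃               
           ┃is │Low     │2024-07-0┃               
           ┃   │Low     │2024-12-2┃               
           ┃don│Medium  │2024-02-0┃               
           ┗━━━━━━━━━━━━━━━━━━━━━━┛               


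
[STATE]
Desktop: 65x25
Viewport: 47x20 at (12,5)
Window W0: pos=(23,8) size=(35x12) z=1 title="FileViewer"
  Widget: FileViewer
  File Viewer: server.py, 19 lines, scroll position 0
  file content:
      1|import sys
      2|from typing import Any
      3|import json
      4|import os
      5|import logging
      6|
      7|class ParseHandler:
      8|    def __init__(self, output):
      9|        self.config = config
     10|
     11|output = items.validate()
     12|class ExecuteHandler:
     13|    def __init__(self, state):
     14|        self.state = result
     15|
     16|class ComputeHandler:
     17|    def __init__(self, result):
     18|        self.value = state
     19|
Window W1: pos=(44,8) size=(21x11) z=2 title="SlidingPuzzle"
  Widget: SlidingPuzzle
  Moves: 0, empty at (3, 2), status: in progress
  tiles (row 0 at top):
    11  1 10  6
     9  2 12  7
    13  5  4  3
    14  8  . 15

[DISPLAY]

                                               
                                               
                                               
           ┏━━━━━━━━━━━━━━━━━━━━┏━━━━━━━━━━━━━━
           ┃ FileViewer         ┃ SlidingPuzzle
           ┠────────────────────┠──────────────
           ┃import sys          ┃┌────┬────┬───
           ┃from typing import A┃│ 11 │  1 │ 10
           ┃import json         ┃├────┼────┼───
           ┃import os           ┃│  9 │  2 │ 12
           ┃import logging      ┃├────┼────┼───
           ┃                    ┃│ 13 │  5 │  4
           ┃class ParseHandler: ┃├────┼────┼───
           ┃    def __init__(sel┗━━━━━━━━━━━━━━
           ┗━━━━━━━━━━━━━━━━━━━━━━━━━━━━━━━━━┛ 
                                               
                                               
                                               
                                               
                                               


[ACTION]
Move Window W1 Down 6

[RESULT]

                                               
                                               
                                               
           ┏━━━━━━━━━━━━━━━━━━━━━━━━━━━━━━━━━┓ 
           ┃ FileViewer                      ┃ 
           ┠─────────────────────────────────┨ 
           ┃import sys                      ▲┃ 
           ┃from typing import Any          █┃ 
           ┃import json                     ░┃ 
           ┃import os           ┏━━━━━━━━━━━━━━
           ┃import logging      ┃ SlidingPuzzle
           ┃                    ┠──────────────
           ┃class ParseHandler: ┃┌────┬────┬───
           ┃    def __init__(sel┃│ 11 │  1 │ 10
           ┗━━━━━━━━━━━━━━━━━━━━┃├────┼────┼───
                                ┃│  9 │  2 │ 12
                                ┃├────┼────┼───
                                ┃│ 13 │  5 │  4
                                ┃├────┼────┼───
                                ┗━━━━━━━━━━━━━━


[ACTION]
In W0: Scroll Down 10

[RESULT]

                                               
                                               
                                               
           ┏━━━━━━━━━━━━━━━━━━━━━━━━━━━━━━━━━┓ 
           ┃ FileViewer                      ┃ 
           ┠─────────────────────────────────┨ 
           ┃output = items.validate()       ▲┃ 
           ┃class ExecuteHandler:           ░┃ 
           ┃    def __init__(self, state):  ░┃ 
           ┃        self.state =┏━━━━━━━━━━━━━━
           ┃                    ┃ SlidingPuzzle
           ┃class ComputeHandler┠──────────────
           ┃    def __init__(sel┃┌────┬────┬───
           ┃        self.value =┃│ 11 │  1 │ 10
           ┗━━━━━━━━━━━━━━━━━━━━┃├────┼────┼───
                                ┃│  9 │  2 │ 12
                                ┃├────┼────┼───
                                ┃│ 13 │  5 │  4
                                ┃├────┼────┼───
                                ┗━━━━━━━━━━━━━━


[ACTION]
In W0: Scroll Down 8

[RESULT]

                                               
                                               
                                               
           ┏━━━━━━━━━━━━━━━━━━━━━━━━━━━━━━━━━┓ 
           ┃ FileViewer                      ┃ 
           ┠─────────────────────────────────┨ 
           ┃class ExecuteHandler:           ▲┃ 
           ┃    def __init__(self, state):  ░┃ 
           ┃        self.state = result     ░┃ 
           ┃                    ┏━━━━━━━━━━━━━━
           ┃class ComputeHandler┃ SlidingPuzzle
           ┃    def __init__(sel┠──────────────
           ┃        self.value =┃┌────┬────┬───
           ┃                    ┃│ 11 │  1 │ 10
           ┗━━━━━━━━━━━━━━━━━━━━┃├────┼────┼───
                                ┃│  9 │  2 │ 12
                                ┃├────┼────┼───
                                ┃│ 13 │  5 │  4
                                ┃├────┼────┼───
                                ┗━━━━━━━━━━━━━━


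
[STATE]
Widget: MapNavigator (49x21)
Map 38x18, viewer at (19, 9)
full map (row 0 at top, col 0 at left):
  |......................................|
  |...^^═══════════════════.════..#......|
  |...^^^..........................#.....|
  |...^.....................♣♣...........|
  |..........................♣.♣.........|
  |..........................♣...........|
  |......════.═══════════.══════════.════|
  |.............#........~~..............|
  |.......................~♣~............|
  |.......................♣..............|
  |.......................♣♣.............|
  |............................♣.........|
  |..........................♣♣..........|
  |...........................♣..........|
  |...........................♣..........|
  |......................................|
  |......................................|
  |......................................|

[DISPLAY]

                                                 
     ......................................      
     ...^^═══════════════════.════..#......      
     ...^^^..........................#.....      
     ...^.....................♣♣...........      
     ..........................♣.♣.........      
     ..........................♣...........      
     ......════.═══════════.══════════.════      
     .............#........~~..............      
     .......................~♣~............      
     ...................@...♣..............      
     .......................♣♣.............      
     ............................♣.........      
     ..........................♣♣..........      
     ...........................♣..........      
     ...........................♣..........      
     ......................................      
     ......................................      
     ......................................      
                                                 
                                                 


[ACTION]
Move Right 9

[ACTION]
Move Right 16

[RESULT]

                                                 
.........................                        
═══════════.════..#......                        
...................#.....                        
............♣♣...........                        
.............♣.♣.........                        
.............♣...........                        
═════════.══════════.════                        
#........~~..............                        
..........~♣~............                        
..........♣.............@                        
..........♣♣.............                        
...............♣.........                        
.............♣♣..........                        
..............♣..........                        
..............♣..........                        
.........................                        
.........................                        
.........................                        
                                                 
                                                 


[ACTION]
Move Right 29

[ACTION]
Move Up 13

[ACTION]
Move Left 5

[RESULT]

                                                 
                                                 
                                                 
                                                 
                                                 
                                                 
                                                 
                                                 
                                                 
                                                 
........................@.....                   
════════════════.════..#......                   
........................#.....                   
.................♣♣...........                   
..................♣.♣.........                   
..................♣...........                   
══.═══════════.══════════.════                   
.....#........~~..............                   
...............~♣~............                   
...............♣..............                   
...............♣♣.............                   


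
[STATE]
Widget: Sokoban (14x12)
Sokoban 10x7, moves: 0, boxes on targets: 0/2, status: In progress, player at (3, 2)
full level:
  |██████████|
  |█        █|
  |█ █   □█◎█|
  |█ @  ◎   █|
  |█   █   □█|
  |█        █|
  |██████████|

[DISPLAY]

██████████    
█        █    
█ █   □█◎█    
█ @  ◎   █    
█   █   □█    
█        █    
██████████    
Moves: 0  0/2 
              
              
              
              


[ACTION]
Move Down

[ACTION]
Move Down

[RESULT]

██████████    
█        █    
█ █   □█◎█    
█    ◎   █    
█   █   □█    
█ @      █    
██████████    
Moves: 2  0/2 
              
              
              
              


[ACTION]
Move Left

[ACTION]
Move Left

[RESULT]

██████████    
█        █    
█ █   □█◎█    
█    ◎   █    
█   █   □█    
█@       █    
██████████    
Moves: 3  0/2 
              
              
              
              


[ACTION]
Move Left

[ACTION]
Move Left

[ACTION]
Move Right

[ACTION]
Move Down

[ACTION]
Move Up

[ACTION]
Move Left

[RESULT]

██████████    
█        █    
█ █   □█◎█    
█    ◎   █    
█@  █   □█    
█        █    
██████████    
Moves: 6  0/2 
              
              
              
              


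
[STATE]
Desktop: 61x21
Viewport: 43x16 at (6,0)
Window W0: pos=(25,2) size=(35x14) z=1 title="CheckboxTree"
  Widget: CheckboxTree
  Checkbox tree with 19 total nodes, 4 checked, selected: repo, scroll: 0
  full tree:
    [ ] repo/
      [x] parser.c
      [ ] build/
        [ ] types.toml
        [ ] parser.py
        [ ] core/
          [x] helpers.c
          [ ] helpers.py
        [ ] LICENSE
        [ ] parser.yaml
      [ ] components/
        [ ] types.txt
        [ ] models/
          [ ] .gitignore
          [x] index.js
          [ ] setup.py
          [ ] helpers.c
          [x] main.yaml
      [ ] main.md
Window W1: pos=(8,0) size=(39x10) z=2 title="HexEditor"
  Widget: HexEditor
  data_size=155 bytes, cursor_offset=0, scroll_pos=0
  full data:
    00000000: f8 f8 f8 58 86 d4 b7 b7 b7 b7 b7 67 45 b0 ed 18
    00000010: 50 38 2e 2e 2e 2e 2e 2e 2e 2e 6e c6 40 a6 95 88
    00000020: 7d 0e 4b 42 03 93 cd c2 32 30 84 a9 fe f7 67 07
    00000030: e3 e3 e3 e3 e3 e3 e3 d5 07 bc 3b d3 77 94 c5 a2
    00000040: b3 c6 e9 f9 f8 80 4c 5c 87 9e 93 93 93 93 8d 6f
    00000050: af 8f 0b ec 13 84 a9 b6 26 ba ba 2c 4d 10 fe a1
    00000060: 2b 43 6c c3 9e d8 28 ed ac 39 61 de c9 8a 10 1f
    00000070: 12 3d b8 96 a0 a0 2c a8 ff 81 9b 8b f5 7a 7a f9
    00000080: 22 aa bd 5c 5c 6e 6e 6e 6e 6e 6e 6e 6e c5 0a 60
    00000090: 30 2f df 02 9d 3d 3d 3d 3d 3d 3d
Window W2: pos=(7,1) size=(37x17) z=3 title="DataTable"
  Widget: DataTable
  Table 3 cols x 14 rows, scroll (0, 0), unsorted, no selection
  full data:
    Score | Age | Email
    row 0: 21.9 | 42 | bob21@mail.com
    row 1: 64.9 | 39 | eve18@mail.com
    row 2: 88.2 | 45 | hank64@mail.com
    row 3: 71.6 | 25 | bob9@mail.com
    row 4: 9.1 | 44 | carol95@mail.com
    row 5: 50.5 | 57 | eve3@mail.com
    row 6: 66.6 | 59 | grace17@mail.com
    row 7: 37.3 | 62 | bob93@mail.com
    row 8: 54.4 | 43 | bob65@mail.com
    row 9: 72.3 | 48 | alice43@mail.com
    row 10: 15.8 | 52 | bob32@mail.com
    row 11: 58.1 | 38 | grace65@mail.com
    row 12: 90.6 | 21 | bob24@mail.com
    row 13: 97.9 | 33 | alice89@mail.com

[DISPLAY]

  ┏━━━━━━━━━━━━━━━━━━━━━━━━━━━━━━━━━━━━━┓  
 ┏━━━━━━━━━━━━━━━━━━━━━━━━━━━━━━━━━━━┓  ┃  
 ┃ DataTable                         ┃──┨━━
 ┠───────────────────────────────────┨b7┃  
 ┃Score│Age│Email                    ┃2e┃──
 ┃─────┼───┼────────────────         ┃32┃  
 ┃21.9 │42 │bob21@mail.com           ┃07┃  
 ┃64.9 │39 │eve18@mail.com           ┃87┃  
 ┃88.2 │45 │hank64@mail.com          ┃26┃  
 ┃71.6 │25 │bob9@mail.com            ┃━━┛  
 ┃9.1  │44 │carol95@mail.com         ┃     
 ┃50.5 │57 │eve3@mail.com            ┃.c   
 ┃66.6 │59 │grace17@mail.com         ┃.py  
 ┃37.3 │62 │bob93@mail.com           ┃     
 ┃54.4 │43 │bob65@mail.com           ┃ml   
 ┃72.3 │48 │alice43@mail.com         ┃━━━━━


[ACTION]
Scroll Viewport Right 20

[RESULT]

━━━━━━━━━━━━━━━━━━━━━━━━━━━━┓              
━━━━━━━━━━━━━━━━━━━━━━━━━┓  ┃              
                         ┃──┨━━━━━━━━━━━━┓ 
─────────────────────────┨b7┃            ┃ 
Email                    ┃2e┃────────────┨ 
────────────────         ┃32┃            ┃ 
bob21@mail.com           ┃07┃            ┃ 
eve18@mail.com           ┃87┃            ┃ 
hank64@mail.com          ┃26┃            ┃ 
bob9@mail.com            ┃━━┛            ┃ 
carol95@mail.com         ┃               ┃ 
eve3@mail.com            ┃.c             ┃ 
grace17@mail.com         ┃.py            ┃ 
bob93@mail.com           ┃               ┃ 
bob65@mail.com           ┃ml             ┃ 
alice43@mail.com         ┃━━━━━━━━━━━━━━━┛ 


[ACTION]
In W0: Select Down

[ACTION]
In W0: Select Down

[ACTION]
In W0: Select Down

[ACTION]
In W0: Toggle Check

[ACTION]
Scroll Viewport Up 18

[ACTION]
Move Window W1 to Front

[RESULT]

━━━━━━━━━━━━━━━━━━━━━━━━━━━━┓              
r                           ┃              
────────────────────────────┨━━━━━━━━━━━━┓ 
 F8 f8 f8 58 86 d4 b7 b7  b7┃            ┃ 
 50 38 2e 2e 2e 2e 2e 2e  2e┃────────────┨ 
 7d 0e 4b 42 03 93 cd c2  32┃            ┃ 
 e3 e3 e3 e3 e3 e3 e3 d5  07┃            ┃ 
 b3 c6 e9 f9 f8 80 4c 5c  87┃            ┃ 
 af 8f 0b ec 13 84 a9 b6  26┃            ┃ 
━━━━━━━━━━━━━━━━━━━━━━━━━━━━┛            ┃ 
carol95@mail.com         ┃               ┃ 
eve3@mail.com            ┃.c             ┃ 
grace17@mail.com         ┃.py            ┃ 
bob93@mail.com           ┃               ┃ 
bob65@mail.com           ┃ml             ┃ 
alice43@mail.com         ┃━━━━━━━━━━━━━━━┛ 


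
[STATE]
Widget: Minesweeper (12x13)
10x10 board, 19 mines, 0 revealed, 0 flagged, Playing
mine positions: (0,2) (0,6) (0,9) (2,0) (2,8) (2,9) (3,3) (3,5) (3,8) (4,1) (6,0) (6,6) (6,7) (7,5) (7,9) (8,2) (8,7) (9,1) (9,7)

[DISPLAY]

■■■■■■■■■■  
■■■■■■■■■■  
■■■■■■■■■■  
■■■■■■■■■■  
■■■■■■■■■■  
■■■■■■■■■■  
■■■■■■■■■■  
■■■■■■■■■■  
■■■■■■■■■■  
■■■■■■■■■■  
            
            
            


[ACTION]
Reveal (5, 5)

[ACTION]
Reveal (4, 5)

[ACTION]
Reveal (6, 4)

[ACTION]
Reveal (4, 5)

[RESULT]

■■■■■■■■■■  
■■■■■■■■■■  
■■■■■■■■■■  
■■■■■■■■■■  
■■■■■1■■■■  
■■■■■1■■■■  
■■■■1■■■■■  
■■■■■■■■■■  
■■■■■■■■■■  
■■■■■■■■■■  
            
            
            


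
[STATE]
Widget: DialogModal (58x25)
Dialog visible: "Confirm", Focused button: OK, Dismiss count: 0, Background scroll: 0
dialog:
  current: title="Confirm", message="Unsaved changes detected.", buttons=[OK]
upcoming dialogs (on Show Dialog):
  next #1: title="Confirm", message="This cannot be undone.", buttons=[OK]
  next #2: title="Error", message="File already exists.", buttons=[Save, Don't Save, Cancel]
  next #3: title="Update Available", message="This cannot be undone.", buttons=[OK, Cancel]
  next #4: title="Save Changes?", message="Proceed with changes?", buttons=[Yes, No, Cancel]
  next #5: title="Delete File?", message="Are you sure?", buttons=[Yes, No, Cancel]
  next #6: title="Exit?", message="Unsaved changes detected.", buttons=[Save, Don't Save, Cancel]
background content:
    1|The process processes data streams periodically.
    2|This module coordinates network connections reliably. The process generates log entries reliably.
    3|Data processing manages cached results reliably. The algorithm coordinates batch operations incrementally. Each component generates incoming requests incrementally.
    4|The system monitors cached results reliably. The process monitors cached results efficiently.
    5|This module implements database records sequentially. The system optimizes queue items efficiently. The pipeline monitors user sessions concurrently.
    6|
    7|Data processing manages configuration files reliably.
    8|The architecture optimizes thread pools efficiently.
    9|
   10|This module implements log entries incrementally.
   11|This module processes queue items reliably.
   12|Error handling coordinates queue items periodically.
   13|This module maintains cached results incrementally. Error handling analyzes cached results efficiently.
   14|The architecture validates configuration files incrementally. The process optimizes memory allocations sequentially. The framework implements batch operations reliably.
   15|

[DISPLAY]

The process processes data streams periodically.          
This module coordinates network connections reliably. The 
Data processing manages cached results reliably. The algor
The system monitors cached results reliably. The process m
This module implements database records sequentially. The 
                                                          
Data processing manages configuration files reliably.     
The architecture optimizes thread pools efficiently.      
                                                          
This module implements log entries incrementally.         
This module pr┌───────────────────────────┐               
Error handling│          Confirm          │odically.      
This module ma│ Unsaved changes detected. │entally. Error 
The architectu│            [OK]           │les incremental
              └───────────────────────────┘               
                                                          
                                                          
                                                          
                                                          
                                                          
                                                          
                                                          
                                                          
                                                          
                                                          


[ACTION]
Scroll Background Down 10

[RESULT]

This module processes queue items reliably.               
Error handling coordinates queue items periodically.      
This module maintains cached results incrementally. Error 
The architecture validates configuration files incremental
                                                          
                                                          
                                                          
                                                          
                                                          
                                                          
              ┌───────────────────────────┐               
              │          Confirm          │               
              │ Unsaved changes detected. │               
              │            [OK]           │               
              └───────────────────────────┘               
                                                          
                                                          
                                                          
                                                          
                                                          
                                                          
                                                          
                                                          
                                                          
                                                          


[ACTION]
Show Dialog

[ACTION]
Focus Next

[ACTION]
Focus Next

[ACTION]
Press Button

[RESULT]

This module processes queue items reliably.               
Error handling coordinates queue items periodically.      
This module maintains cached results incrementally. Error 
The architecture validates configuration files incremental
                                                          
                                                          
                                                          
                                                          
                                                          
                                                          
                                                          
                                                          
                                                          
                                                          
                                                          
                                                          
                                                          
                                                          
                                                          
                                                          
                                                          
                                                          
                                                          
                                                          
                                                          
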